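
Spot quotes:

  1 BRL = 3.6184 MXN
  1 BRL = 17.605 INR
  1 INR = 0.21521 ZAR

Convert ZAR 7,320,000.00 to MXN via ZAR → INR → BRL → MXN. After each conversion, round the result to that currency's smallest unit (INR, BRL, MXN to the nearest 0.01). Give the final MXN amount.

ZAR 7,320,000.00 ÷ 0.21521 = INR 34,013,289.35
INR 34,013,289.35 ÷ 17.605 = BRL 1,932,024.39
BRL 1,932,024.39 × 3.6184 = MXN 6,990,837.05

MXN 6,990,837.05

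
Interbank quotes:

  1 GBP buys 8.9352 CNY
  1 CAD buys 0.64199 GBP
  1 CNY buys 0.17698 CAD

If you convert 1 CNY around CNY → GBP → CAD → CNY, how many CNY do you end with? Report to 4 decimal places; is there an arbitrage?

0.9850 (arbitrage exists)

Around CNY → GBP → CAD → CNY: 1 ÷ 8.9352 ÷ 0.64199 ÷ 0.17698 = 0.985016
Product < 1; profitable direction is CNY → CAD → GBP → CNY.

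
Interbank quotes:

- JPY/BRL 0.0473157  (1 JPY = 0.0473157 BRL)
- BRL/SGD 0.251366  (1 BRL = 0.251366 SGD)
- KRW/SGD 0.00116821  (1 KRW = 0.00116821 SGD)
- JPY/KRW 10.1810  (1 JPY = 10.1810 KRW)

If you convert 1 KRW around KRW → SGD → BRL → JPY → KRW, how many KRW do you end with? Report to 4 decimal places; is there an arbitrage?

Around KRW → SGD → BRL → JPY → KRW: 1 × 0.00116821 ÷ 0.251366 ÷ 0.0473157 × 10.1810 = 0.999999
Product ≈ 1 (deviation 0.000%, within rounding noise).

1.0000 (no arbitrage)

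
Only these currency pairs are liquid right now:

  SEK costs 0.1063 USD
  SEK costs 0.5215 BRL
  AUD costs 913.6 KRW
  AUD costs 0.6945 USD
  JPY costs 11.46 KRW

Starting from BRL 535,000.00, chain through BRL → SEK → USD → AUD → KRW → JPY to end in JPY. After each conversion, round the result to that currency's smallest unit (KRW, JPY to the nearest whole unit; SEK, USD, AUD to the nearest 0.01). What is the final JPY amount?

BRL 535,000.00 ÷ 0.5215 = SEK 1,025,886.86
SEK 1,025,886.86 × 0.1063 = USD 109,051.77
USD 109,051.77 ÷ 0.6945 = AUD 157,021.99
AUD 157,021.99 × 913.6 = KRW 143,455,290
KRW 143,455,290 ÷ 11.46 = JPY 12,517,914

JPY 12,517,914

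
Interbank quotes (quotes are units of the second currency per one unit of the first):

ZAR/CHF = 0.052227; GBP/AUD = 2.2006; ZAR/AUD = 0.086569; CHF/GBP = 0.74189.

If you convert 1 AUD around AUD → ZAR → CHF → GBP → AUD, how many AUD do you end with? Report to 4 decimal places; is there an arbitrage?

Around AUD → ZAR → CHF → GBP → AUD: 1 ÷ 0.086569 × 0.052227 × 0.74189 × 2.2006 = 0.984948
Product < 1; profitable direction is AUD → GBP → CHF → ZAR → AUD.

0.9849 (arbitrage exists)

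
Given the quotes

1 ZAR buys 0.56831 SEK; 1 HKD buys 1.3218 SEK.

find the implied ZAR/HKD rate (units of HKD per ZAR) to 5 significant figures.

1 ZAR × 0.56831 = 0.56831 SEK
0.56831 SEK ÷ 1.3218 = 0.429952 HKD

ZAR/HKD = 0.42995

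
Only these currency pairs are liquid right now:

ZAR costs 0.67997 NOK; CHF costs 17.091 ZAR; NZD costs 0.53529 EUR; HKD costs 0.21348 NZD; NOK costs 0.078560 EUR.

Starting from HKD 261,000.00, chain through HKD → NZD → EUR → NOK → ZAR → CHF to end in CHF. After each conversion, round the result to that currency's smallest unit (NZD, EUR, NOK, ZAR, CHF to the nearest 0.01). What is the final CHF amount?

HKD 261,000.00 × 0.21348 = NZD 55,718.28
NZD 55,718.28 × 0.53529 = EUR 29,825.44
EUR 29,825.44 ÷ 0.078560 = NOK 379,651.73
NOK 379,651.73 ÷ 0.67997 = ZAR 558,336.00
ZAR 558,336.00 ÷ 17.091 = CHF 32,668.42

CHF 32,668.42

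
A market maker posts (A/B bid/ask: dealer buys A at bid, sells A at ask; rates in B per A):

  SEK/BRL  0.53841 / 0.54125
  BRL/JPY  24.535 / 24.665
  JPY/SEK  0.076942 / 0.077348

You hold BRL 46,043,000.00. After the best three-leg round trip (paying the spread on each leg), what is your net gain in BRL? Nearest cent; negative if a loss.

Best loop BRL → JPY → SEK → BRL:
BRL 46,043,000.00 × 24.535 (sell BRL at bid) = JPY 1,129,665,005
JPY 1,129,665,005 × 0.076942 (sell JPY at bid) = SEK 86,918,684.81
SEK 86,918,684.81 × 0.53841 (sell SEK at bid) = BRL 46,797,889.09

Net profit: BRL 754,889.09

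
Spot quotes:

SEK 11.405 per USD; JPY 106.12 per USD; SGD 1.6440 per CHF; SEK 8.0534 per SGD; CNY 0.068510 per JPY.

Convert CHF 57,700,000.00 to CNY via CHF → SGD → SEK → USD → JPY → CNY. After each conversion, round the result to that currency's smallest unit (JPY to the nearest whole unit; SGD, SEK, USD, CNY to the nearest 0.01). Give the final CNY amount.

CHF 57,700,000.00 × 1.6440 = SGD 94,858,800.00
SGD 94,858,800.00 × 8.0534 = SEK 763,935,859.92
SEK 763,935,859.92 ÷ 11.405 = USD 66,982,539.23
USD 66,982,539.23 × 106.12 = JPY 7,108,187,063
JPY 7,108,187,063 × 0.068510 = CNY 486,981,895.69

CNY 486,981,895.69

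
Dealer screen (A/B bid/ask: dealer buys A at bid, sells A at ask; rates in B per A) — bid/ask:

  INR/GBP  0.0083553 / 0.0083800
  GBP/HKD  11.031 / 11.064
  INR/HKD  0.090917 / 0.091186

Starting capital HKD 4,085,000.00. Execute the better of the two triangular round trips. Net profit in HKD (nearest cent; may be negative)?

Net profit: HKD 43,961.45

Best loop HKD → INR → GBP → HKD:
HKD 4,085,000.00 ÷ 0.091186 (buy INR at ask) = INR 44,798,543.64
INR 44,798,543.64 × 0.0083553 (sell INR at bid) = GBP 374,305.27
GBP 374,305.27 × 11.031 (sell GBP at bid) = HKD 4,128,961.45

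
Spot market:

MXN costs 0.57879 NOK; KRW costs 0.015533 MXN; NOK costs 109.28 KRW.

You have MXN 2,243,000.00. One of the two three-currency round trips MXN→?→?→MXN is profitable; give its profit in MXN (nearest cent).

Profitable loop is MXN → KRW → NOK → MXN:
MXN 2,243,000.00 ÷ 0.015533 = KRW 144,402,240
KRW 144,402,240 ÷ 109.28 = NOK 1,321,396.78
NOK 1,321,396.78 ÷ 0.57879 = MXN 2,283,033.19
Profit = MXN 2,283,033.19 − MXN 2,243,000.00

Profit: MXN 40,033.19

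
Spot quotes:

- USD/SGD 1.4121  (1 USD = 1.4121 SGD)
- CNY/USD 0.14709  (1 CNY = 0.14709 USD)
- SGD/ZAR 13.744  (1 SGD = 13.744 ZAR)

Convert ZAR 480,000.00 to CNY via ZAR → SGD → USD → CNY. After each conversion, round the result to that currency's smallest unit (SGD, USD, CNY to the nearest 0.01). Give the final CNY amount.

ZAR 480,000.00 ÷ 13.744 = SGD 34,924.33
SGD 34,924.33 ÷ 1.4121 = USD 24,732.19
USD 24,732.19 ÷ 0.14709 = CNY 168,143.25

CNY 168,143.25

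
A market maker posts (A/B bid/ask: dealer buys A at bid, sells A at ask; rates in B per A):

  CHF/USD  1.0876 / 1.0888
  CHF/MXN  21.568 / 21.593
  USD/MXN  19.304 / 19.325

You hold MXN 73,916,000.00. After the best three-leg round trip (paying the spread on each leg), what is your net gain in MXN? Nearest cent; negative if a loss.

Net profit: MXN 1,851,109.07

Best loop MXN → USD → CHF → MXN:
MXN 73,916,000.00 ÷ 19.325 (buy USD at ask) = USD 3,824,890.04
USD 3,824,890.04 ÷ 1.0888 (buy CHF at ask) = CHF 3,512,940.89
CHF 3,512,940.89 × 21.568 (sell CHF at bid) = MXN 75,767,109.07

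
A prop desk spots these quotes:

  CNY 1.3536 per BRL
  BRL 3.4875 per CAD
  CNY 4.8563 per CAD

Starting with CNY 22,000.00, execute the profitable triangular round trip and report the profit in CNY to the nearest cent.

Profit: CNY 632.04

Profitable loop is CNY → BRL → CAD → CNY:
CNY 22,000.00 ÷ 1.3536 = BRL 16,252.96
BRL 16,252.96 ÷ 3.4875 = CAD 4,660.35
CAD 4,660.35 × 4.8563 = CNY 22,632.04
Profit = CNY 22,632.04 − CNY 22,000.00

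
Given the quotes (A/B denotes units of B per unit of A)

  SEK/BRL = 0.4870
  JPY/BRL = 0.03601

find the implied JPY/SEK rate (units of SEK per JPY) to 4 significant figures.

JPY/SEK = 0.07394

1 JPY × 0.03601 = 0.03601 BRL
0.03601 BRL ÷ 0.4870 = 0.0739425 SEK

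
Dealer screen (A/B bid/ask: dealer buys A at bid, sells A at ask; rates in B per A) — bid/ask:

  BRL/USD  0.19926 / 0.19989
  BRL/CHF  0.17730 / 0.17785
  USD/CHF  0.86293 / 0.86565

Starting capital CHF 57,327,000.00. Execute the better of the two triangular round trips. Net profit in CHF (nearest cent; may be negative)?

Best loop CHF → USD → BRL → CHF:
CHF 57,327,000.00 ÷ 0.86565 (buy USD at ask) = USD 66,224,224.57
USD 66,224,224.57 ÷ 0.19989 (buy BRL at ask) = BRL 331,303,339.69
BRL 331,303,339.69 × 0.17730 (sell BRL at bid) = CHF 58,740,082.13

Net profit: CHF 1,413,082.13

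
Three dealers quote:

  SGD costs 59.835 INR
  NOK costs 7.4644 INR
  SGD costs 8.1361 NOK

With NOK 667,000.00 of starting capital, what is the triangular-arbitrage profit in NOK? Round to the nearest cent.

Profitable loop is NOK → INR → SGD → NOK:
NOK 667,000.00 × 7.4644 = INR 4,978,754.80
INR 4,978,754.80 ÷ 59.835 = SGD 83,208.07
SGD 83,208.07 × 8.1361 = NOK 676,989.17
Profit = NOK 676,989.17 − NOK 667,000.00

Profit: NOK 9,989.17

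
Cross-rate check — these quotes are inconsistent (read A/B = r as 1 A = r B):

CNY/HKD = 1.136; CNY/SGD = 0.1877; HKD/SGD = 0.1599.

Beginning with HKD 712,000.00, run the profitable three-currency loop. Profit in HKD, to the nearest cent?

Profit: HKD 23,728.32

Profitable loop is HKD → CNY → SGD → HKD:
HKD 712,000.00 ÷ 1.136 = CNY 626,760.56
CNY 626,760.56 × 0.1877 = SGD 117,642.96
SGD 117,642.96 ÷ 0.1599 = HKD 735,728.32
Profit = HKD 735,728.32 − HKD 712,000.00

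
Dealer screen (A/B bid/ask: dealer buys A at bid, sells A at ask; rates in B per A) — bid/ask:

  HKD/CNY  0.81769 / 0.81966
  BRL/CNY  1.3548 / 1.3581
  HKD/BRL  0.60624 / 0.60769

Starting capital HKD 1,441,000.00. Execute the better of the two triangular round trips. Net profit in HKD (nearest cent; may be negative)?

Net profit: HKD 2,942.88

Best loop HKD → BRL → CNY → HKD:
HKD 1,441,000.00 × 0.60624 (sell HKD at bid) = BRL 873,591.84
BRL 873,591.84 × 1.3548 (sell BRL at bid) = CNY 1,183,542.22
CNY 1,183,542.22 ÷ 0.81966 (buy HKD at ask) = HKD 1,443,942.88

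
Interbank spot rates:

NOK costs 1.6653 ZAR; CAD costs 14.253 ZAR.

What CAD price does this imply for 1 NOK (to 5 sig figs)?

NOK/CAD = 0.11684

1 NOK × 1.6653 = 1.6653 ZAR
1.6653 ZAR ÷ 14.253 = 0.116839 CAD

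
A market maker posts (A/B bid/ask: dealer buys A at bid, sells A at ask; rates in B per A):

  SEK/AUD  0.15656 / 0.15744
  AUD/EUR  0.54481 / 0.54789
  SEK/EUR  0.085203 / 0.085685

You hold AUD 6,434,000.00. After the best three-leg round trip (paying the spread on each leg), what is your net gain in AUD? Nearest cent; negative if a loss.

Best loop AUD → EUR → SEK → AUD:
AUD 6,434,000.00 × 0.54481 (sell AUD at bid) = EUR 3,505,307.54
EUR 3,505,307.54 ÷ 0.085685 (buy SEK at ask) = SEK 40,909,231.95
SEK 40,909,231.95 × 0.15656 (sell SEK at bid) = AUD 6,404,749.35

Net result: AUD -29,250.65 (no profitable arbitrage after spreads)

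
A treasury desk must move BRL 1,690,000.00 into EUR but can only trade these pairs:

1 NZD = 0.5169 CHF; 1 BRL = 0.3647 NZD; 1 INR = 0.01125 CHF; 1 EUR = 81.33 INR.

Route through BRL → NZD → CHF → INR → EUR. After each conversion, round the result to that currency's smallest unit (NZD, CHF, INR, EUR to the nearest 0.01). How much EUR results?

BRL 1,690,000.00 × 0.3647 = NZD 616,343.00
NZD 616,343.00 × 0.5169 = CHF 318,587.70
CHF 318,587.70 ÷ 0.01125 = INR 28,318,906.67
INR 28,318,906.67 ÷ 81.33 = EUR 348,197.55

EUR 348,197.55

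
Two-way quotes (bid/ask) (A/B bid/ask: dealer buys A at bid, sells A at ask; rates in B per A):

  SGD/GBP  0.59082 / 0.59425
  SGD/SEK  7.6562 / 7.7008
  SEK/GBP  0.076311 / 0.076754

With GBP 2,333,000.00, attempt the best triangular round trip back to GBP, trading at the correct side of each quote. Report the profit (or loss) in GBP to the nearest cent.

Best loop GBP → SEK → SGD → GBP:
GBP 2,333,000.00 ÷ 0.076754 (buy SEK at ask) = SEK 30,395,809.99
SEK 30,395,809.99 ÷ 7.7008 (buy SGD at ask) = SGD 3,947,097.70
SGD 3,947,097.70 × 0.59082 (sell SGD at bid) = GBP 2,332,024.26

Net result: GBP -975.74 (no profitable arbitrage after spreads)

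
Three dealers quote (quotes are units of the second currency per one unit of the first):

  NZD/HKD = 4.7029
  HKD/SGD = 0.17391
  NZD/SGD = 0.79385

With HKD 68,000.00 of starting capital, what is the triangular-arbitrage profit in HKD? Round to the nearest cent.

Profit: HKD 2,058.49

Profitable loop is HKD → SGD → NZD → HKD:
HKD 68,000.00 × 0.17391 = SGD 11,825.88
SGD 11,825.88 ÷ 0.79385 = NZD 14,896.87
NZD 14,896.87 × 4.7029 = HKD 70,058.49
Profit = HKD 70,058.49 − HKD 68,000.00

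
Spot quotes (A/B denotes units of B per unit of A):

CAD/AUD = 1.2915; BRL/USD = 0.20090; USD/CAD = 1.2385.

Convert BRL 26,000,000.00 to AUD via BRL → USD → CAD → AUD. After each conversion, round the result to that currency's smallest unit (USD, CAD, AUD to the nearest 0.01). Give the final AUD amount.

BRL 26,000,000.00 × 0.20090 = USD 5,223,400.00
USD 5,223,400.00 × 1.2385 = CAD 6,469,180.90
CAD 6,469,180.90 × 1.2915 = AUD 8,354,947.13

AUD 8,354,947.13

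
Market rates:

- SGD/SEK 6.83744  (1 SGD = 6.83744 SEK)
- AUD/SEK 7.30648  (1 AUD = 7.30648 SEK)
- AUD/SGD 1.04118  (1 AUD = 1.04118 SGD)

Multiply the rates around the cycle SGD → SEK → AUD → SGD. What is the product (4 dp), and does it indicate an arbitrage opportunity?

Around SGD → SEK → AUD → SGD: 1 × 6.83744 ÷ 7.30648 × 1.04118 = 0.974341
Product < 1; profitable direction is SGD → AUD → SEK → SGD.

0.9743 (arbitrage exists)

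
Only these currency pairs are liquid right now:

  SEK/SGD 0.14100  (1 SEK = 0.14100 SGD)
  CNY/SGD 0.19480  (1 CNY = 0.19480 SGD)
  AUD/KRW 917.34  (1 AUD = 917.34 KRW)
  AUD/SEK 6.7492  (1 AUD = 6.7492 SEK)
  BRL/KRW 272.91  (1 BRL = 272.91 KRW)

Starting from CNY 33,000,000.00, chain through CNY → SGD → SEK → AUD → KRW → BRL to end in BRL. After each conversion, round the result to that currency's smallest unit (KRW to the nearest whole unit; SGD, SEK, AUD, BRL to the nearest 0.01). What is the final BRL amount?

CNY 33,000,000.00 × 0.19480 = SGD 6,428,400.00
SGD 6,428,400.00 ÷ 0.14100 = SEK 45,591,489.36
SEK 45,591,489.36 ÷ 6.7492 = AUD 6,755,095.32
AUD 6,755,095.32 × 917.34 = KRW 6,196,719,141
KRW 6,196,719,141 ÷ 272.91 = BRL 22,706,090.44

BRL 22,706,090.44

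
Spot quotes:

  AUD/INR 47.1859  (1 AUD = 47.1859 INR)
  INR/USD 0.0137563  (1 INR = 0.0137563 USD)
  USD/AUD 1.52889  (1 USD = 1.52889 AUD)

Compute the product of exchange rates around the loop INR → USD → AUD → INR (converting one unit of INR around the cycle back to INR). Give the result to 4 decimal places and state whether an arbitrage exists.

Around INR → USD → AUD → INR: 1 × 0.0137563 × 1.52889 × 47.1859 = 0.992408
Product < 1; profitable direction is INR → AUD → USD → INR.

0.9924 (arbitrage exists)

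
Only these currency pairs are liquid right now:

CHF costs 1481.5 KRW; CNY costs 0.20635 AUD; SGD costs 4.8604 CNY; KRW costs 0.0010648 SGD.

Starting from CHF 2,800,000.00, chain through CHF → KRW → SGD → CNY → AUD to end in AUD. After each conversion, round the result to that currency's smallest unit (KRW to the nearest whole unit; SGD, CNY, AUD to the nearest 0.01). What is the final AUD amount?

CHF 2,800,000.00 × 1481.5 = KRW 4,148,200,000
KRW 4,148,200,000 × 0.0010648 = SGD 4,417,003.36
SGD 4,417,003.36 × 4.8604 = CNY 21,468,403.13
CNY 21,468,403.13 × 0.20635 = AUD 4,430,004.99

AUD 4,430,004.99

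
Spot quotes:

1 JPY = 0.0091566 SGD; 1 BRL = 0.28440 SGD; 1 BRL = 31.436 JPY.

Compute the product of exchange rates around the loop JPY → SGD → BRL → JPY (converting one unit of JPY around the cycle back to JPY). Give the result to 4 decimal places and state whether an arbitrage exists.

Around JPY → SGD → BRL → JPY: 1 × 0.0091566 ÷ 0.28440 × 31.436 = 1.012120
Product > 1; profitable direction is JPY → SGD → BRL → JPY.

1.0121 (arbitrage exists)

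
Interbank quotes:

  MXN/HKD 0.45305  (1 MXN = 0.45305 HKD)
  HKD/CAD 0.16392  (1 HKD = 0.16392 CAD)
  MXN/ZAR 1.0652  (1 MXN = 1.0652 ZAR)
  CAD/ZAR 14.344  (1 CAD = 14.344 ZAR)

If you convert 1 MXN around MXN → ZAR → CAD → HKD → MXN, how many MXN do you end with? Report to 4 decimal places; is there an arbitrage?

Around MXN → ZAR → CAD → HKD → MXN: 1 × 1.0652 ÷ 14.344 ÷ 0.16392 ÷ 0.45305 = 0.999960
Product ≈ 1 (deviation 0.004%, within rounding noise).

1.0000 (no arbitrage)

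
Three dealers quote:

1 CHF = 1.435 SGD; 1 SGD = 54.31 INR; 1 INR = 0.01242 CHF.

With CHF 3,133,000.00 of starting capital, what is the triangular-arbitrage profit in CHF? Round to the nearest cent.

Profitable loop is CHF → INR → SGD → CHF:
CHF 3,133,000.00 ÷ 0.01242 = INR 252,254,428.34
INR 252,254,428.34 ÷ 54.31 = SGD 4,644,714.20
SGD 4,644,714.20 ÷ 1.435 = CHF 3,236,734.64
Profit = CHF 3,236,734.64 − CHF 3,133,000.00

Profit: CHF 103,734.64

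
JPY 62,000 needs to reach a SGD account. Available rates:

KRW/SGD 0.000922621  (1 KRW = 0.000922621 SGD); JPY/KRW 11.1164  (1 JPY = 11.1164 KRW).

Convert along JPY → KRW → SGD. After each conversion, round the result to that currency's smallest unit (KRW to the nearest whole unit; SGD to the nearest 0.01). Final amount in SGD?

JPY 62,000 × 11.1164 = KRW 689,217
KRW 689,217 × 0.000922621 = SGD 635.89

SGD 635.89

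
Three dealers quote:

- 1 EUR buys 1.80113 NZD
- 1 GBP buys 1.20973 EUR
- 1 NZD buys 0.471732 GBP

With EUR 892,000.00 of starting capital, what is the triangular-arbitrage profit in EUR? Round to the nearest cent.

Profit: EUR 24,840.32

Profitable loop is EUR → NZD → GBP → EUR:
EUR 892,000.00 × 1.80113 = NZD 1,606,607.96
NZD 1,606,607.96 × 0.471732 = GBP 757,888.39
GBP 757,888.39 × 1.20973 = EUR 916,840.32
Profit = EUR 916,840.32 − EUR 892,000.00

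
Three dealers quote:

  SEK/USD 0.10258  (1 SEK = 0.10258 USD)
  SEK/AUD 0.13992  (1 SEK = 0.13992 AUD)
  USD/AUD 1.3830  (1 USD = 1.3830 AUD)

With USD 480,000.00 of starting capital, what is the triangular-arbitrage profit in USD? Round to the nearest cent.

Profit: USD 6,683.16

Profitable loop is USD → AUD → SEK → USD:
USD 480,000.00 × 1.3830 = AUD 663,840.00
AUD 663,840.00 ÷ 0.13992 = SEK 4,744,425.39
SEK 4,744,425.39 × 0.10258 = USD 486,683.16
Profit = USD 486,683.16 − USD 480,000.00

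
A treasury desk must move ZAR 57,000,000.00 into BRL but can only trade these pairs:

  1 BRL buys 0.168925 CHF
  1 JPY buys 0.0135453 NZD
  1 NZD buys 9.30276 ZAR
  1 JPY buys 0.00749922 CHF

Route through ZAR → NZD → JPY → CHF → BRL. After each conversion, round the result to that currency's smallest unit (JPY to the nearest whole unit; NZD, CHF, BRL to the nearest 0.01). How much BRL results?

ZAR 57,000,000.00 ÷ 9.30276 = NZD 6,127,213.86
NZD 6,127,213.86 ÷ 0.0135453 = JPY 452,349,808
JPY 452,349,808 × 0.00749922 = CHF 3,392,270.73
CHF 3,392,270.73 ÷ 0.168925 = BRL 20,081,519.79

BRL 20,081,519.79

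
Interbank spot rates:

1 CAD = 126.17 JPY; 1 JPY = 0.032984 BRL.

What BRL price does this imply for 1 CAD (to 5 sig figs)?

CAD/BRL = 4.1616

1 CAD × 126.17 = 126.17 JPY
126.17 JPY × 0.032984 = 4.16159 BRL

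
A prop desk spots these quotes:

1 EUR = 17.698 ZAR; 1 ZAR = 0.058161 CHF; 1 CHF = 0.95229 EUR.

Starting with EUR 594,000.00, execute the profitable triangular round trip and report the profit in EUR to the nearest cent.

Profitable loop is EUR → CHF → ZAR → EUR:
EUR 594,000.00 ÷ 0.95229 = CHF 623,759.57
CHF 623,759.57 ÷ 0.058161 = ZAR 10,724,705.03
ZAR 10,724,705.03 ÷ 17.698 = EUR 605,984.01
Profit = EUR 605,984.01 − EUR 594,000.00

Profit: EUR 11,984.01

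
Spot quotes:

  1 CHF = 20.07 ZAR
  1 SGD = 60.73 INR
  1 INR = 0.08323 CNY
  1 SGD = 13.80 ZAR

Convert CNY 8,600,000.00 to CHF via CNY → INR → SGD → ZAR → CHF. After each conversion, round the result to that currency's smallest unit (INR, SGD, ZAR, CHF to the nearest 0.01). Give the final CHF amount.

CNY 8,600,000.00 ÷ 0.08323 = INR 103,328,126.88
INR 103,328,126.88 ÷ 60.73 = SGD 1,701,434.66
SGD 1,701,434.66 × 13.80 = ZAR 23,479,798.31
ZAR 23,479,798.31 ÷ 20.07 = CHF 1,169,895.28

CHF 1,169,895.28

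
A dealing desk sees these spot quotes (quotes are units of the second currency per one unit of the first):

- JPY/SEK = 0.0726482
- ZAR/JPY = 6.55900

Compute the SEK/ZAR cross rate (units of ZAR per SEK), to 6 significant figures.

1 SEK ÷ 0.0726482 = 13.765 JPY
13.765 JPY ÷ 6.55900 = 2.09864 ZAR

SEK/ZAR = 2.09864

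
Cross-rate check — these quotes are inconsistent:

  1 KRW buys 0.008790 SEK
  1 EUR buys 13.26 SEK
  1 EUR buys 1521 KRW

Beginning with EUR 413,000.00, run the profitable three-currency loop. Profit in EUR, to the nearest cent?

Profitable loop is EUR → KRW → SEK → EUR:
EUR 413,000.00 × 1521 = KRW 628,173,000
KRW 628,173,000 × 0.008790 = SEK 5,521,640.67
SEK 5,521,640.67 ÷ 13.26 = EUR 416,413.32
Profit = EUR 416,413.32 − EUR 413,000.00

Profit: EUR 3,413.32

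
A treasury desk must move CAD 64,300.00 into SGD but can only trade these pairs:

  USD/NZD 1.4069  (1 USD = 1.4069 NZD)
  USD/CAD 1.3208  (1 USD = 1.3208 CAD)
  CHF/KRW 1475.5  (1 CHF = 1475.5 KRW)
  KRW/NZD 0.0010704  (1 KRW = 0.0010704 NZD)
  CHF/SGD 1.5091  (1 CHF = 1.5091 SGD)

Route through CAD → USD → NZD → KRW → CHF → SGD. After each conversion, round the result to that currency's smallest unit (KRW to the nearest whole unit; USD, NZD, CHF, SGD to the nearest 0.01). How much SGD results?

CAD 64,300.00 ÷ 1.3208 = USD 48,682.62
USD 48,682.62 × 1.4069 = NZD 68,491.58
NZD 68,491.58 ÷ 0.0010704 = KRW 63,986,902
KRW 63,986,902 ÷ 1475.5 = CHF 43,366.25
CHF 43,366.25 × 1.5091 = SGD 65,444.01

SGD 65,444.01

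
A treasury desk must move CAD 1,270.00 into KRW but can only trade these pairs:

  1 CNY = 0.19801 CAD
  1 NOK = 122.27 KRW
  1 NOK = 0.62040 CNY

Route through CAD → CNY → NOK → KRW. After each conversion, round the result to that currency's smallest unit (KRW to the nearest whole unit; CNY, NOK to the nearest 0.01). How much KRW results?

KRW 1,264,052

CAD 1,270.00 ÷ 0.19801 = CNY 6,413.82
CNY 6,413.82 ÷ 0.62040 = NOK 10,338.20
NOK 10,338.20 × 122.27 = KRW 1,264,052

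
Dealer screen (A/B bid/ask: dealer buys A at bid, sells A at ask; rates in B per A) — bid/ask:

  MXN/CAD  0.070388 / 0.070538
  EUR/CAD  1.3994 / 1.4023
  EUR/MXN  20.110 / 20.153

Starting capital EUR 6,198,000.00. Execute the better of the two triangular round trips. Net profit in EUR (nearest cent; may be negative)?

Net profit: EUR 58,354.28

Best loop EUR → MXN → CAD → EUR:
EUR 6,198,000.00 × 20.110 (sell EUR at bid) = MXN 124,641,780.00
MXN 124,641,780.00 × 0.070388 (sell MXN at bid) = CAD 8,773,285.61
CAD 8,773,285.61 ÷ 1.4023 (buy EUR at ask) = EUR 6,256,354.28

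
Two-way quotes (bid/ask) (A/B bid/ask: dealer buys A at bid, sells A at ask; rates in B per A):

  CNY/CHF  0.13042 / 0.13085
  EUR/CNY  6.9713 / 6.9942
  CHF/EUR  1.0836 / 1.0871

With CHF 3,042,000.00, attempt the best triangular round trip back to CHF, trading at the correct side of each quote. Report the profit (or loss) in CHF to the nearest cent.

Best loop CHF → CNY → EUR → CHF:
CHF 3,042,000.00 ÷ 0.13085 (buy CNY at ask) = CNY 23,247,993.89
CNY 23,247,993.89 ÷ 6.9942 (buy EUR at ask) = EUR 3,323,896.07
EUR 3,323,896.07 ÷ 1.0871 (buy CHF at ask) = CHF 3,057,580.78

Net profit: CHF 15,580.78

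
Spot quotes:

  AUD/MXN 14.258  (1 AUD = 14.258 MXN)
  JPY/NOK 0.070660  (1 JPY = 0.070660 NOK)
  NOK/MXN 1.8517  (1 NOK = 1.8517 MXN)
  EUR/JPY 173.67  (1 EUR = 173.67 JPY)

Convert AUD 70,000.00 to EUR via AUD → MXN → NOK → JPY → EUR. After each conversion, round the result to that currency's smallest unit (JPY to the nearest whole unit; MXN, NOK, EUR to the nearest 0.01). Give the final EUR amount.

AUD 70,000.00 × 14.258 = MXN 998,060.00
MXN 998,060.00 ÷ 1.8517 = NOK 538,996.60
NOK 538,996.60 ÷ 0.070660 = JPY 7,628,030
JPY 7,628,030 ÷ 173.67 = EUR 43,922.55

EUR 43,922.55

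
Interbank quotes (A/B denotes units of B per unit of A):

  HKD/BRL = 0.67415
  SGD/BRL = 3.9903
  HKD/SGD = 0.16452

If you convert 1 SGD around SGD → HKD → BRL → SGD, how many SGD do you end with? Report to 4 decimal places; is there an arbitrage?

Around SGD → HKD → BRL → SGD: 1 ÷ 0.16452 × 0.67415 ÷ 3.9903 = 1.026910
Product > 1; profitable direction is SGD → HKD → BRL → SGD.

1.0269 (arbitrage exists)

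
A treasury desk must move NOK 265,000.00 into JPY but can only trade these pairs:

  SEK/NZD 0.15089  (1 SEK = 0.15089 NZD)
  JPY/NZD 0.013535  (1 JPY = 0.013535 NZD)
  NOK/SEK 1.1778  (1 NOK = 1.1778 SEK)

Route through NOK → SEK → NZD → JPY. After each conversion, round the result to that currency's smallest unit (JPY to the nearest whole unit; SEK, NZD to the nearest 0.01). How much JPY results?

JPY 3,479,522

NOK 265,000.00 × 1.1778 = SEK 312,117.00
SEK 312,117.00 × 0.15089 = NZD 47,095.33
NZD 47,095.33 ÷ 0.013535 = JPY 3,479,522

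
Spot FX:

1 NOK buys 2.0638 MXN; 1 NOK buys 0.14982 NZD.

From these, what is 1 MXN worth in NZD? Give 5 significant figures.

1 MXN ÷ 2.0638 = 0.484543 NOK
0.484543 NOK × 0.14982 = 0.0725942 NZD

MXN/NZD = 0.072594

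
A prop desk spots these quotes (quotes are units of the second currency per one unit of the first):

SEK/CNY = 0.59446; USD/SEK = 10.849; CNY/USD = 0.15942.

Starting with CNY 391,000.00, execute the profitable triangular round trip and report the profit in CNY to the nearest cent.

Profitable loop is CNY → USD → SEK → CNY:
CNY 391,000.00 × 0.15942 = USD 62,333.22
USD 62,333.22 × 10.849 = SEK 676,253.10
SEK 676,253.10 × 0.59446 = CNY 402,005.42
Profit = CNY 402,005.42 − CNY 391,000.00

Profit: CNY 11,005.42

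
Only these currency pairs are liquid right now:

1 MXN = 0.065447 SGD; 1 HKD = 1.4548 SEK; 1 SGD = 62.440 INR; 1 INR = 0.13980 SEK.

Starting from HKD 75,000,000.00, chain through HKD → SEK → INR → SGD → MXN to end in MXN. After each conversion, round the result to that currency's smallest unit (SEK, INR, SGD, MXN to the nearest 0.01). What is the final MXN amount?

MXN 190,987,413.02

HKD 75,000,000.00 × 1.4548 = SEK 109,110,000.00
SEK 109,110,000.00 ÷ 0.13980 = INR 780,472,103.00
INR 780,472,103.00 ÷ 62.440 = SGD 12,499,553.22
SGD 12,499,553.22 ÷ 0.065447 = MXN 190,987,413.02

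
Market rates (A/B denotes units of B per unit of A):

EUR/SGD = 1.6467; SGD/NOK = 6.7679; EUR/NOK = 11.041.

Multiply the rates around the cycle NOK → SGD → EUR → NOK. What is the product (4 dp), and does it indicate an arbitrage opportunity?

0.9907 (arbitrage exists)

Around NOK → SGD → EUR → NOK: 1 ÷ 6.7679 ÷ 1.6467 × 11.041 = 0.990695
Product < 1; profitable direction is NOK → EUR → SGD → NOK.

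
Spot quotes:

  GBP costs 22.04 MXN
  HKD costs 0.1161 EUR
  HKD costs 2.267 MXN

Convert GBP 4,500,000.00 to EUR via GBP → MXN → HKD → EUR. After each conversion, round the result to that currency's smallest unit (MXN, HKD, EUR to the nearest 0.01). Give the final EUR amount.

GBP 4,500,000.00 × 22.04 = MXN 99,180,000.00
MXN 99,180,000.00 ÷ 2.267 = HKD 43,749,448.61
HKD 43,749,448.61 × 0.1161 = EUR 5,079,310.98

EUR 5,079,310.98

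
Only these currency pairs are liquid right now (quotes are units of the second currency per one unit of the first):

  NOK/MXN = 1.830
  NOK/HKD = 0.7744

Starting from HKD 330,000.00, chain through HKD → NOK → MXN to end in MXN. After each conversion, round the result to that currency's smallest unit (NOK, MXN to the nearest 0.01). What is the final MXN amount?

MXN 779,829.54

HKD 330,000.00 ÷ 0.7744 = NOK 426,136.36
NOK 426,136.36 × 1.830 = MXN 779,829.54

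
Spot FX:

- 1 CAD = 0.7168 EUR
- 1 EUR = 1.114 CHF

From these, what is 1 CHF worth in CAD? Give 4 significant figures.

CHF/CAD = 1.252

1 CHF ÷ 1.114 = 0.897666 EUR
0.897666 EUR ÷ 0.7168 = 1.25232 CAD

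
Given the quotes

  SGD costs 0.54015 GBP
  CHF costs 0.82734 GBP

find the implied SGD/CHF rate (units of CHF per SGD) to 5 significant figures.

SGD/CHF = 0.65288

1 SGD × 0.54015 = 0.54015 GBP
0.54015 GBP ÷ 0.82734 = 0.652875 CHF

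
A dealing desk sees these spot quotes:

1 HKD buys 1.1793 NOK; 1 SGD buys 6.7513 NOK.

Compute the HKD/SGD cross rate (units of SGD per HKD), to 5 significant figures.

1 HKD × 1.1793 = 1.1793 NOK
1.1793 NOK ÷ 6.7513 = 0.174677 SGD

HKD/SGD = 0.17468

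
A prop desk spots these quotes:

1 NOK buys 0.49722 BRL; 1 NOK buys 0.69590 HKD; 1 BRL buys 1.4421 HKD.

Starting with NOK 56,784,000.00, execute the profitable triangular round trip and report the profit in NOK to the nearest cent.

Profit: NOK 1,725,058.75

Profitable loop is NOK → BRL → HKD → NOK:
NOK 56,784,000.00 × 0.49722 = BRL 28,234,140.48
BRL 28,234,140.48 × 1.4421 = HKD 40,716,453.99
HKD 40,716,453.99 ÷ 0.69590 = NOK 58,509,058.75
Profit = NOK 58,509,058.75 − NOK 56,784,000.00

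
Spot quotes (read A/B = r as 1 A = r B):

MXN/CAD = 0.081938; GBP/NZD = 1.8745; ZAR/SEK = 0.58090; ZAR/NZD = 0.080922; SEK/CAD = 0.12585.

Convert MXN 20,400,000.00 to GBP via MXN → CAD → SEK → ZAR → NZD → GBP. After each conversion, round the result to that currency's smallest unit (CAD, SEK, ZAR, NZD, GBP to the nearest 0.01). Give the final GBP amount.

MXN 20,400,000.00 × 0.081938 = CAD 1,671,535.20
CAD 1,671,535.20 ÷ 0.12585 = SEK 13,281,964.24
SEK 13,281,964.24 ÷ 0.58090 = ZAR 22,864,459.01
ZAR 22,864,459.01 × 0.080922 = NZD 1,850,237.75
NZD 1,850,237.75 ÷ 1.8745 = GBP 987,056.68

GBP 987,056.68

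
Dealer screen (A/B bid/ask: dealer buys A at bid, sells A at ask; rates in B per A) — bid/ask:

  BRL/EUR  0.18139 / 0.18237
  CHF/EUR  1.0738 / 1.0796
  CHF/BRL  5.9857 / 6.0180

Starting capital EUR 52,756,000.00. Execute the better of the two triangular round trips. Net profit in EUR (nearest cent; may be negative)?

Best loop EUR → CHF → BRL → EUR:
EUR 52,756,000.00 ÷ 1.0796 (buy CHF at ask) = CHF 48,866,246.76
CHF 48,866,246.76 × 5.9857 (sell CHF at bid) = BRL 292,498,693.22
BRL 292,498,693.22 × 0.18139 (sell BRL at bid) = EUR 53,056,337.96

Net profit: EUR 300,337.96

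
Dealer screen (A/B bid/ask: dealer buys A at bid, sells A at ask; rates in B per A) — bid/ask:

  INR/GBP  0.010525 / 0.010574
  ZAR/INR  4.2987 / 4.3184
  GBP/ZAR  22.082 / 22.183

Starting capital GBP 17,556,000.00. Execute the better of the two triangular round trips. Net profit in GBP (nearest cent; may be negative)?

Net result: GBP -16,257.24 (no profitable arbitrage after spreads)

Best loop GBP → ZAR → INR → GBP:
GBP 17,556,000.00 × 22.082 (sell GBP at bid) = ZAR 387,671,592.00
ZAR 387,671,592.00 × 4.2987 (sell ZAR at bid) = INR 1,666,483,872.53
INR 1,666,483,872.53 × 0.010525 (sell INR at bid) = GBP 17,539,742.76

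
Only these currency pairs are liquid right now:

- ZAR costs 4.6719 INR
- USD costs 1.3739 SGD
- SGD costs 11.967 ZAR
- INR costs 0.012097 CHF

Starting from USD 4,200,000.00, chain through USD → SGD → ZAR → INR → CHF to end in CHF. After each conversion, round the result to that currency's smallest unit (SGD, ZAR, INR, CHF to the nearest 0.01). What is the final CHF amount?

USD 4,200,000.00 × 1.3739 = SGD 5,770,380.00
SGD 5,770,380.00 × 11.967 = ZAR 69,054,137.46
ZAR 69,054,137.46 × 4.6719 = INR 322,614,024.80
INR 322,614,024.80 × 0.012097 = CHF 3,902,661.86

CHF 3,902,661.86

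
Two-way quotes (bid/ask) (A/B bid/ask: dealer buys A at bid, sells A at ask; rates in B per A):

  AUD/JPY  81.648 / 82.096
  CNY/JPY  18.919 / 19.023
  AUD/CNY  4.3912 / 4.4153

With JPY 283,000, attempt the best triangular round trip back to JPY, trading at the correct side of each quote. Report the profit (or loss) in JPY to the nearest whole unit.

Net profit: JPY 3,382

Best loop JPY → AUD → CNY → JPY:
JPY 283,000 ÷ 82.096 (buy AUD at ask) = AUD 3,447.18
AUD 3,447.18 × 4.3912 (sell AUD at bid) = CNY 15,137.27
CNY 15,137.27 × 18.919 (sell CNY at bid) = JPY 286,382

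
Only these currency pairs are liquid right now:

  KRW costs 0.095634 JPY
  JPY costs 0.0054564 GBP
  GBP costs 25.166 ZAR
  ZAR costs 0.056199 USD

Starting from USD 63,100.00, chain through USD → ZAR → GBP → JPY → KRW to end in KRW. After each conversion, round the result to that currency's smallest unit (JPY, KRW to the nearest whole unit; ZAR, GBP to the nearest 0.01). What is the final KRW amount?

USD 63,100.00 ÷ 0.056199 = ZAR 1,122,795.78
ZAR 1,122,795.78 ÷ 25.166 = GBP 44,615.58
GBP 44,615.58 ÷ 0.0054564 = JPY 8,176,743
JPY 8,176,743 ÷ 0.095634 = KRW 85,500,376

KRW 85,500,376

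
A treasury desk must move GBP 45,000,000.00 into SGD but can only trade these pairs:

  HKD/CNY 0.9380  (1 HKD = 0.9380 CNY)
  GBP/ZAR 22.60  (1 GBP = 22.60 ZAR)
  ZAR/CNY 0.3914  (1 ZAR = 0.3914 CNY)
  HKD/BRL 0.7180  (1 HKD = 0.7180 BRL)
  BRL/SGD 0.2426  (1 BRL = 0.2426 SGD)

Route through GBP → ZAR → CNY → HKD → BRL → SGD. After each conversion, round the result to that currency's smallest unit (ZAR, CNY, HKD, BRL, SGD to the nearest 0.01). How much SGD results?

SGD 73,918,675.53

GBP 45,000,000.00 × 22.60 = ZAR 1,017,000,000.00
ZAR 1,017,000,000.00 × 0.3914 = CNY 398,053,800.00
CNY 398,053,800.00 ÷ 0.9380 = HKD 424,364,392.32
HKD 424,364,392.32 × 0.7180 = BRL 304,693,633.69
BRL 304,693,633.69 × 0.2426 = SGD 73,918,675.53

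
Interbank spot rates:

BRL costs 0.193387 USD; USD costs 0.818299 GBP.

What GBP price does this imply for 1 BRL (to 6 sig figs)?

1 BRL × 0.193387 = 0.193387 USD
0.193387 USD × 0.818299 = 0.158248 GBP

BRL/GBP = 0.158248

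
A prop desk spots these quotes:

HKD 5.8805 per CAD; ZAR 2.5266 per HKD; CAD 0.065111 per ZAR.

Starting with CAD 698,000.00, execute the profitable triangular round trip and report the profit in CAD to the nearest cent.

Profit: CAD 23,523.22

Profitable loop is CAD → ZAR → HKD → CAD:
CAD 698,000.00 ÷ 0.065111 = ZAR 10,720,154.81
ZAR 10,720,154.81 ÷ 2.5266 = HKD 4,242,917.29
HKD 4,242,917.29 ÷ 5.8805 = CAD 721,523.22
Profit = CAD 721,523.22 − CAD 698,000.00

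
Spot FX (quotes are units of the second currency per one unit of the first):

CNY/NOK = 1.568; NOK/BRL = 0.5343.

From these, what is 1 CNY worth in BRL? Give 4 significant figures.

CNY/BRL = 0.8378

1 CNY × 1.568 = 1.568 NOK
1.568 NOK × 0.5343 = 0.837782 BRL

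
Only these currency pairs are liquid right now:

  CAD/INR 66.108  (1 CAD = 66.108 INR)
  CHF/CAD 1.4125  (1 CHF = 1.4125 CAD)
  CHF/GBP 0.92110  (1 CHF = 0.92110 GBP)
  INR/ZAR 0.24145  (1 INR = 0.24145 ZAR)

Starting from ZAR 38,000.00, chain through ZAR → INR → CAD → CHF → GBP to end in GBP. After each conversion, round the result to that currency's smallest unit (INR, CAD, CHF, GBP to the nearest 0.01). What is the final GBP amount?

GBP 1,552.46

ZAR 38,000.00 ÷ 0.24145 = INR 157,382.48
INR 157,382.48 ÷ 66.108 = CAD 2,380.69
CAD 2,380.69 ÷ 1.4125 = CHF 1,685.44
CHF 1,685.44 × 0.92110 = GBP 1,552.46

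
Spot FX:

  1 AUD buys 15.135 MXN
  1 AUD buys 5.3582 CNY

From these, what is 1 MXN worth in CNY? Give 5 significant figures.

MXN/CNY = 0.35403

1 MXN ÷ 15.135 = 0.066072 AUD
0.066072 AUD × 5.3582 = 0.354027 CNY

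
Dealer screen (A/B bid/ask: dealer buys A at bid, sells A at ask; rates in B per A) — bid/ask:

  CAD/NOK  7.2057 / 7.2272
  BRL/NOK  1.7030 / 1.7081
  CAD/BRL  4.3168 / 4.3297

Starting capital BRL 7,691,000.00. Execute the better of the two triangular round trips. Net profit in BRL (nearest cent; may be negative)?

Best loop BRL → NOK → CAD → BRL:
BRL 7,691,000.00 × 1.7030 (sell BRL at bid) = NOK 13,097,773.00
NOK 13,097,773.00 ÷ 7.2272 (buy CAD at ask) = CAD 1,812,288.71
CAD 1,812,288.71 × 4.3168 (sell CAD at bid) = BRL 7,823,287.92

Net profit: BRL 132,287.92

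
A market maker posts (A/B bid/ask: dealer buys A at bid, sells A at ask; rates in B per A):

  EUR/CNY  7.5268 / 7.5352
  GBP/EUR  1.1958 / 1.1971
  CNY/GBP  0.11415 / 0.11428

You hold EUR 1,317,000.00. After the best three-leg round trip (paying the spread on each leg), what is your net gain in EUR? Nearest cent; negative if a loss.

Net profit: EUR 36,102.25

Best loop EUR → CNY → GBP → EUR:
EUR 1,317,000.00 × 7.5268 (sell EUR at bid) = CNY 9,912,795.60
CNY 9,912,795.60 × 0.11415 (sell CNY at bid) = GBP 1,131,545.62
GBP 1,131,545.62 × 1.1958 (sell GBP at bid) = EUR 1,353,102.25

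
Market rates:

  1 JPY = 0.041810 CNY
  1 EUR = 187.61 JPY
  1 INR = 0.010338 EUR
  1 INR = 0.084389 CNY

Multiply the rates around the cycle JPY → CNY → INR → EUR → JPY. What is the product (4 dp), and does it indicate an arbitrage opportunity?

0.9609 (arbitrage exists)

Around JPY → CNY → INR → EUR → JPY: 1 × 0.041810 ÷ 0.084389 × 0.010338 × 187.61 = 0.960919
Product < 1; profitable direction is JPY → EUR → INR → CNY → JPY.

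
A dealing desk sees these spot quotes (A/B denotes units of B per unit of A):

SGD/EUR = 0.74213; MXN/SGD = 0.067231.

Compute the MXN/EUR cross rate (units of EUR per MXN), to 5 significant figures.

MXN/EUR = 0.049894

1 MXN × 0.067231 = 0.067231 SGD
0.067231 SGD × 0.74213 = 0.0498941 EUR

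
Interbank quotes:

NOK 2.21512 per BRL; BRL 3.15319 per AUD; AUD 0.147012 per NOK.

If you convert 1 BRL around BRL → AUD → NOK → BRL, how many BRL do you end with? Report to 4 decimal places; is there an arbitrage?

0.9739 (arbitrage exists)

Around BRL → AUD → NOK → BRL: 1 ÷ 3.15319 ÷ 0.147012 ÷ 2.21512 = 0.973867
Product < 1; profitable direction is BRL → NOK → AUD → BRL.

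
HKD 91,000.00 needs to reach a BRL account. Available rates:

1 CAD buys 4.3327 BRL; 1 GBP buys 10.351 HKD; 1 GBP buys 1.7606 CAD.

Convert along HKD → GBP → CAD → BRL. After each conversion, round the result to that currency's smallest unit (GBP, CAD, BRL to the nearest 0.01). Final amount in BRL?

HKD 91,000.00 ÷ 10.351 = GBP 8,791.42
GBP 8,791.42 × 1.7606 = CAD 15,478.17
CAD 15,478.17 × 4.3327 = BRL 67,062.27

BRL 67,062.27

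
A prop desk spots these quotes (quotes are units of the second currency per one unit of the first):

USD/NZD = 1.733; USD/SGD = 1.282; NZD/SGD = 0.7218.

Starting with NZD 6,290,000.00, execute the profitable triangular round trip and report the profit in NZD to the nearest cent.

Profit: NZD 156,488.77

Profitable loop is NZD → USD → SGD → NZD:
NZD 6,290,000.00 ÷ 1.733 = USD 3,629,544.14
USD 3,629,544.14 × 1.282 = SGD 4,653,075.59
SGD 4,653,075.59 ÷ 0.7218 = NZD 6,446,488.77
Profit = NZD 6,446,488.77 − NZD 6,290,000.00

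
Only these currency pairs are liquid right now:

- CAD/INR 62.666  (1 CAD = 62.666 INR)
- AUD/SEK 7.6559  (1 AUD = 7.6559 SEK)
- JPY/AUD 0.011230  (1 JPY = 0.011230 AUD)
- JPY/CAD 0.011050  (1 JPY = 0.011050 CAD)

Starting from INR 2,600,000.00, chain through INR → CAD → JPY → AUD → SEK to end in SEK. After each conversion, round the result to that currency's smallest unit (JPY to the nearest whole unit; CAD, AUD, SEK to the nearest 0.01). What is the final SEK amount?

SEK 322,816.00

INR 2,600,000.00 ÷ 62.666 = CAD 41,489.80
CAD 41,489.80 ÷ 0.011050 = JPY 3,754,733
JPY 3,754,733 × 0.011230 = AUD 42,165.65
AUD 42,165.65 × 7.6559 = SEK 322,816.00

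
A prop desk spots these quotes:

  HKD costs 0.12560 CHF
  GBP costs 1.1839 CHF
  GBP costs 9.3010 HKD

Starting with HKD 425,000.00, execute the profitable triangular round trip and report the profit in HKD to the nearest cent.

Profit: HKD 5,709.71

Profitable loop is HKD → GBP → CHF → HKD:
HKD 425,000.00 ÷ 9.3010 = GBP 45,694.01
GBP 45,694.01 × 1.1839 = CHF 54,097.14
CHF 54,097.14 ÷ 0.12560 = HKD 430,709.71
Profit = HKD 430,709.71 − HKD 425,000.00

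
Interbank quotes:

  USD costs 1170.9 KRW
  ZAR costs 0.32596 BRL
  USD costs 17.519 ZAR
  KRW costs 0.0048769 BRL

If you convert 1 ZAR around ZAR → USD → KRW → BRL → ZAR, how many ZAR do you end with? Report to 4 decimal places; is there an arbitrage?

Around ZAR → USD → KRW → BRL → ZAR: 1 ÷ 17.519 × 1170.9 × 0.0048769 ÷ 0.32596 = 0.999977
Product ≈ 1 (deviation 0.002%, within rounding noise).

1.0000 (no arbitrage)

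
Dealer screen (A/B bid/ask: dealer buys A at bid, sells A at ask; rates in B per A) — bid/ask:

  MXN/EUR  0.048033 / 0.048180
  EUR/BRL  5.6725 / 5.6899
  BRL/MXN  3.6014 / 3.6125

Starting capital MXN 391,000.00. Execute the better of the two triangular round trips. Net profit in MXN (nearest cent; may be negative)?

Net profit: MXN 3,818.48

Best loop MXN → BRL → EUR → MXN:
MXN 391,000.00 ÷ 3.6125 (buy BRL at ask) = BRL 108,235.29
BRL 108,235.29 ÷ 5.6899 (buy EUR at ask) = EUR 19,022.35
EUR 19,022.35 ÷ 0.048180 (buy MXN at ask) = MXN 394,818.48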